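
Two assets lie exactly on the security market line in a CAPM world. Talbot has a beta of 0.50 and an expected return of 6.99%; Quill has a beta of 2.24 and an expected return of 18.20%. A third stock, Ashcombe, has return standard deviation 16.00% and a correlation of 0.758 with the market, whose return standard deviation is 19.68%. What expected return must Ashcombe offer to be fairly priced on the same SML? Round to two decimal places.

MRP = (18.20% − 6.99%) / (2.24 − 0.50) = 6.4425%
R_f = 6.99% − 0.50 × 6.4425% = 3.7688%
β_Ashcombe = ρ·σ_i/σ_m = 0.758 × 16.00 / 19.68 = 0.6163
E(R_Ashcombe) = R_f + β × MRP = 3.7688% + 0.6163 × 6.4425% = 7.74%

7.74%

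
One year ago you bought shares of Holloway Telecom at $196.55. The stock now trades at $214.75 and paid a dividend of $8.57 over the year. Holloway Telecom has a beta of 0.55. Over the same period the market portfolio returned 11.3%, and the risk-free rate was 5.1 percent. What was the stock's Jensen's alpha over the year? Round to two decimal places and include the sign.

+5.11%

Realised HPR = (P1 + D1 − P0) / P0 = (214.75 + 8.57 − 196.55) / 196.55 = 26.77 / 196.55 = 13.6199%
MRP = 11.3% − 5.1% = 6.20%
CAPM required = R_f + β·MRP = 5.1% + 0.55 × 6.2% = 8.5100%
α = realised − required = 13.6199% − 8.5100% = +5.11%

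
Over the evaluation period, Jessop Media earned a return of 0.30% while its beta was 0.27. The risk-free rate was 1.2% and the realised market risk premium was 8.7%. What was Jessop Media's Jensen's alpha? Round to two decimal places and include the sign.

CAPM benchmark = R_f + β(R_m − R_f) = 1.2% + 0.27 × 8.7% = 3.5490%
α = actual − benchmark = 0.30% − 3.5490% = -3.25%

-3.25%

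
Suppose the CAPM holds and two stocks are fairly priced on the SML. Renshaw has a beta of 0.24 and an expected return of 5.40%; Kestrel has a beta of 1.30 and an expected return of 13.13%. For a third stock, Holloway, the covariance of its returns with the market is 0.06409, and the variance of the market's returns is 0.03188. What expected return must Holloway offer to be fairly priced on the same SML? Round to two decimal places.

MRP = (13.13% − 5.40%) / (1.30 − 0.24) = 7.2925%
R_f = 5.40% − 0.24 × 7.2925% = 3.6498%
β_Holloway = Cov / Var(R_m) = 0.06409 / 0.03188 = 2.0104
E(R_Holloway) = R_f + β × MRP = 3.6498% + 2.0104 × 7.2925% = 18.31%

18.31%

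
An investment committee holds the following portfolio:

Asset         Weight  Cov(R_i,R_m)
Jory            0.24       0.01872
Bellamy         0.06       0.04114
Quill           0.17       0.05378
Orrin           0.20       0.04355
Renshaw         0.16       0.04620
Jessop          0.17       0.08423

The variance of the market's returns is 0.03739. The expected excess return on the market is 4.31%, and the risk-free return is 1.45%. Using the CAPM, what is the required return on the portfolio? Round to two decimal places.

6.81%

β_Jory = 0.01872 / 0.03739 = 0.5007
β_Bellamy = 0.04114 / 0.03739 = 1.1003
β_Quill = 0.05378 / 0.03739 = 1.4384
β_Orrin = 0.04355 / 0.03739 = 1.1647
β_Renshaw = 0.04620 / 0.03739 = 1.2356
β_Jessop = 0.08423 / 0.03739 = 2.2527
β_P = Σ w_i β_i = 0.24×0.5007 + 0.06×1.1003 + 0.17×1.4384 + 0.20×1.1647 + 0.16×1.2356 + 0.17×2.2527 = 1.2443
E(R_P) = R_f + β_P × MRP = 1.45% + 1.2443 × 4.31% = 6.81%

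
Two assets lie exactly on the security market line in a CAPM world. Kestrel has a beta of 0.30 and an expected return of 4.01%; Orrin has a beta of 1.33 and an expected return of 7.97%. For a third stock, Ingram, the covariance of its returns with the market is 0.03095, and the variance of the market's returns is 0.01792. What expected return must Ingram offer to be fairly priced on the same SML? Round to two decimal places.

MRP = (7.97% − 4.01%) / (1.33 − 0.30) = 3.8447%
R_f = 4.01% − 0.30 × 3.8447% = 2.8566%
β_Ingram = Cov / Var(R_m) = 0.03095 / 0.01792 = 1.7271
E(R_Ingram) = R_f + β × MRP = 2.8566% + 1.7271 × 3.8447% = 9.50%

9.50%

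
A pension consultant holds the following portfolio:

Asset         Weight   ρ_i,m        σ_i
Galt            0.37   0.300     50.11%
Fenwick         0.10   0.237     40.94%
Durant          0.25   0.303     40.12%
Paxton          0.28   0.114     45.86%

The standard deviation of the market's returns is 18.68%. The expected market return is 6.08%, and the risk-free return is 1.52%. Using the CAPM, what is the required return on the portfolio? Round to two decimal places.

4.21%

β_Galt = 0.300 × 50.11% / 18.68% = 0.8048
β_Fenwick = 0.237 × 40.94% / 18.68% = 0.5194
β_Durant = 0.303 × 40.12% / 18.68% = 0.6508
β_Paxton = 0.114 × 45.86% / 18.68% = 0.2799
β_P = Σ w_i β_i = 0.37×0.8048 + 0.10×0.5194 + 0.25×0.6508 + 0.28×0.2799 = 0.5908
MRP = 6.08% − 1.52% = 4.56%
E(R_P) = R_f + β_P × MRP = 1.52% + 0.5908 × 4.56% = 4.21%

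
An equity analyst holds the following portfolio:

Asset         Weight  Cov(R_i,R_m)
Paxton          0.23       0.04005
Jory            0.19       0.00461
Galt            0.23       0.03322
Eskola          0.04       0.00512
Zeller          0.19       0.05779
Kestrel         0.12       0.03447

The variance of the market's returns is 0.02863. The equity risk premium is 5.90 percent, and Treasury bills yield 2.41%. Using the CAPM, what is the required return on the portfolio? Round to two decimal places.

9.22%

β_Paxton = 0.04005 / 0.02863 = 1.3989
β_Jory = 0.00461 / 0.02863 = 0.1610
β_Galt = 0.03322 / 0.02863 = 1.1603
β_Eskola = 0.00512 / 0.02863 = 0.1788
β_Zeller = 0.05779 / 0.02863 = 2.0185
β_Kestrel = 0.03447 / 0.02863 = 1.2040
β_P = Σ w_i β_i = 0.23×1.3989 + 0.19×0.1610 + 0.23×1.1603 + 0.04×0.1788 + 0.19×2.0185 + 0.12×1.2040 = 1.1544
E(R_P) = R_f + β_P × MRP = 2.41% + 1.1544 × 5.90% = 9.22%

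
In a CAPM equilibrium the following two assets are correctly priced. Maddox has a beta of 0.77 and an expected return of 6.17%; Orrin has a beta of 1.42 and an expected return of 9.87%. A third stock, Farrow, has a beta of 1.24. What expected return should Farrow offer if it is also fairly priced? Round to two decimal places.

MRP (SML slope) = (9.87% − 6.17%) / (1.42 − 0.77) = 3.70% / 0.65 = 5.6923%
R_f (intercept) = 6.17% − 0.77 × 5.6923% = 1.7869%
E(R_Farrow) = R_f + β × MRP = 1.7869% + 1.24 × 5.6923% = 8.85%

8.85%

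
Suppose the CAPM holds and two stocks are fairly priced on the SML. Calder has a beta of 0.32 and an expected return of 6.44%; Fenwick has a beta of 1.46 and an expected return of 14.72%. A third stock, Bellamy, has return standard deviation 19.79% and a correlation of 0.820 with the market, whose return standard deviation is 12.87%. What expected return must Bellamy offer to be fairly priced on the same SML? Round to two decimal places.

13.27%

MRP = (14.72% − 6.44%) / (1.46 − 0.32) = 7.2632%
R_f = 6.44% − 0.32 × 7.2632% = 4.1158%
β_Bellamy = ρ·σ_i/σ_m = 0.820 × 19.79 / 12.87 = 1.2609
E(R_Bellamy) = R_f + β × MRP = 4.1158% + 1.2609 × 7.2632% = 13.27%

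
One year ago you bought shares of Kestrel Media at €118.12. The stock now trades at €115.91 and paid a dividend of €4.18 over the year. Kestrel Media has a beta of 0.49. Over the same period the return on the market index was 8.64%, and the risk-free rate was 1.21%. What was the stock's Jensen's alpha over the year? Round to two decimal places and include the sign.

-3.18%

Realised HPR = (P1 + D1 − P0) / P0 = (115.91 + 4.18 − 118.12) / 118.12 = 1.97 / 118.12 = 1.6678%
MRP = 8.64% − 1.21% = 7.43%
CAPM required = R_f + β·MRP = 1.21% + 0.49 × 7.43% = 4.8507%
α = realised − required = 1.6678% − 4.8507% = -3.18%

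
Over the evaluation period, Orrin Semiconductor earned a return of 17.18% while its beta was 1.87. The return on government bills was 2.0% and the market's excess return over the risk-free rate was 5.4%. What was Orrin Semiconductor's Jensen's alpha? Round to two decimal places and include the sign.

CAPM benchmark = R_f + β(R_m − R_f) = 2.0% + 1.87 × 5.4% = 12.0980%
α = actual − benchmark = 17.18% − 12.0980% = +5.08%

+5.08%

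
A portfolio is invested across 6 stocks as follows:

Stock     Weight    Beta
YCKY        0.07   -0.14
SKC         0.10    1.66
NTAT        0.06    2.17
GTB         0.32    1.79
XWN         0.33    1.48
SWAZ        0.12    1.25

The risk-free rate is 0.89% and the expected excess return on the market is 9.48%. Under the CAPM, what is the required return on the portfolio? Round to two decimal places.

β_P = Σ w_i β_i = 0.07×-0.14 + 0.10×1.66 + 0.06×2.17 + 0.32×1.79 + 0.33×1.48 + 0.12×1.25 = 1.4976
E(R_P) = R_f + β_P × MRP = 0.89% + 1.4976 × 9.48% = 15.09%

15.09%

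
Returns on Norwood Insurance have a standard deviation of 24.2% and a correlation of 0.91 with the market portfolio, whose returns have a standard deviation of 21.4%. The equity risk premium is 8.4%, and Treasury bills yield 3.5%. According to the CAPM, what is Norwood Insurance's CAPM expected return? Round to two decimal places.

12.14%

β = ρ × σ_i / σ_m = 0.91 × 24.2% / 21.4% = 1.0291
E(R) = 3.5% + 1.0291 × 8.4% = 12.14%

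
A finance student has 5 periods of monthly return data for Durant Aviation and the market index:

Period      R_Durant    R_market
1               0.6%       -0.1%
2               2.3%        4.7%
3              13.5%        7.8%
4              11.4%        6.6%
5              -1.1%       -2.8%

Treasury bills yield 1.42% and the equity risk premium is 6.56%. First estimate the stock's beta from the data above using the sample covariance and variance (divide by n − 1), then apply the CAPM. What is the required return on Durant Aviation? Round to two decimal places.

Mean R_i = (0.6 + 2.3 + 13.5 + 11.4 − 1.1) / 5 = 5.3400%
Mean R_m = (-0.1 + 4.7 + 7.8 + 6.6 − 2.8) / 5 = 3.2400%
Σ(R_i − R̄_i)(R_m − R̄_m) = 107.8620  ⇒  Cov = 107.8620 / 4 = 26.9655
Σ(R_m − R̄_m)² = 81.8520  ⇒  Var(R_m) = 81.8520 / 4 = 20.4630
β = Cov / Var(R_m) = 26.9655 / 20.4630 = 1.3178
E(R) = R_f + β × MRP = 1.42% + 1.3178 × 6.56% = 10.06%

10.06%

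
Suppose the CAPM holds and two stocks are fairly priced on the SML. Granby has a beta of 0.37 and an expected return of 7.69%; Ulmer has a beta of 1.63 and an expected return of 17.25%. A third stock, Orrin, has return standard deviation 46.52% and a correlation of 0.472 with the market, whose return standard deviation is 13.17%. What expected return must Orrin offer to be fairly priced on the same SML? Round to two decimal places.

17.53%

MRP = (17.25% − 7.69%) / (1.63 − 0.37) = 7.5873%
R_f = 7.69% − 0.37 × 7.5873% = 4.8827%
β_Orrin = ρ·σ_i/σ_m = 0.472 × 46.52 / 13.17 = 1.6672
E(R_Orrin) = R_f + β × MRP = 4.8827% + 1.6672 × 7.5873% = 17.53%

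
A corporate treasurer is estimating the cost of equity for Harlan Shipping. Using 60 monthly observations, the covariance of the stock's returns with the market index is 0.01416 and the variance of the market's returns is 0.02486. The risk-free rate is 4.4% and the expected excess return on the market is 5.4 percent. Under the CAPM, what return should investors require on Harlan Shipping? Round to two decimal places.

7.48%

β = Cov(R_i, R_m) / Var(R_m) = 0.01416 / 0.02486 = 0.5696
E(R) = R_f + β × MRP = 4.4% + 0.5696 × 5.4% = 7.48%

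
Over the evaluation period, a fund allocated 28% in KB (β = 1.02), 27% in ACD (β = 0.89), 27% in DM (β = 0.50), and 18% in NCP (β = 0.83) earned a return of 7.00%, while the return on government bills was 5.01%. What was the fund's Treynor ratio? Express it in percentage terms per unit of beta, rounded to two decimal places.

2.46%

β_P = 0.28×1.02 + 0.27×0.89 + 0.27×0.50 + 0.18×0.83 = 0.8103
Treynor = (R_P − R_f) / β_P = (7.00% − 5.01%) / 0.8103 = 1.99% / 0.8103 = 2.46%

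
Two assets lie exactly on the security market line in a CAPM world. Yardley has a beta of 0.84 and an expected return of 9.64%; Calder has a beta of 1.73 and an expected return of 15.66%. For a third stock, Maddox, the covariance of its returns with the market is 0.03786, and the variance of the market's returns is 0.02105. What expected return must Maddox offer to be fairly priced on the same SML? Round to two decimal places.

MRP = (15.66% − 9.64%) / (1.73 − 0.84) = 6.7640%
R_f = 9.64% − 0.84 × 6.7640% = 3.9582%
β_Maddox = Cov / Var(R_m) = 0.03786 / 0.02105 = 1.7986
E(R_Maddox) = R_f + β × MRP = 3.9582% + 1.7986 × 6.7640% = 16.12%

16.12%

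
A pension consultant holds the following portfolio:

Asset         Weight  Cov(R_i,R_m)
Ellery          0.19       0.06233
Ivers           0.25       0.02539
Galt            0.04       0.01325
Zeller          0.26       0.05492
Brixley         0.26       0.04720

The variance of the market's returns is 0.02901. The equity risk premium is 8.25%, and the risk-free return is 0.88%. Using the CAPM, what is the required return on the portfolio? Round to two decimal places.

β_Ellery = 0.06233 / 0.02901 = 2.1486
β_Ivers = 0.02539 / 0.02901 = 0.8752
β_Galt = 0.01325 / 0.02901 = 0.4567
β_Zeller = 0.05492 / 0.02901 = 1.8931
β_Brixley = 0.04720 / 0.02901 = 1.6270
β_P = Σ w_i β_i = 0.19×2.1486 + 0.25×0.8752 + 0.04×0.4567 + 0.26×1.8931 + 0.26×1.6270 = 1.5605
E(R_P) = R_f + β_P × MRP = 0.88% + 1.5605 × 8.25% = 13.75%

13.75%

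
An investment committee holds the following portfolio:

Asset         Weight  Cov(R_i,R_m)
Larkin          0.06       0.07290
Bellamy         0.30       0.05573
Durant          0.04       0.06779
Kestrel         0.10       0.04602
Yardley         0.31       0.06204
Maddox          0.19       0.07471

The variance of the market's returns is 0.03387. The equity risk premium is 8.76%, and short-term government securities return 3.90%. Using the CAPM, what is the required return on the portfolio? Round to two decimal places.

β_Larkin = 0.07290 / 0.03387 = 2.1523
β_Bellamy = 0.05573 / 0.03387 = 1.6454
β_Durant = 0.06779 / 0.03387 = 2.0015
β_Kestrel = 0.04602 / 0.03387 = 1.3587
β_Yardley = 0.06204 / 0.03387 = 1.8317
β_Maddox = 0.07471 / 0.03387 = 2.2058
β_P = Σ w_i β_i = 0.06×2.1523 + 0.30×1.6454 + 0.04×2.0015 + 0.10×1.3587 + 0.31×1.8317 + 0.19×2.2058 = 1.8256
E(R_P) = R_f + β_P × MRP = 3.90% + 1.8256 × 8.76% = 19.89%

19.89%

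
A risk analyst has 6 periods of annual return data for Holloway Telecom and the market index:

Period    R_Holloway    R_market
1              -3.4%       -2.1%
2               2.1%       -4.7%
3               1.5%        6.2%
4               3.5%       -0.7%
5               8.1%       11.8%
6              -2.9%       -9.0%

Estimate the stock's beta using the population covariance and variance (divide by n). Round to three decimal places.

0.433

Mean R_i = (-3.4 + 2.1 + 1.5 + 3.5 + 8.1 − 2.9) / 6 = 1.4833%
Mean R_m = (-2.1 − 4.7 + 6.2 − 0.7 + 11.8 − 9.0) / 6 = 0.2500%
Σ(R_i − R̄_i)(R_m − R̄_m) = 123.5750  ⇒  Cov = 123.5750 / 6 = 20.5958
Σ(R_m − R̄_m)² = 285.2950  ⇒  Var(R_m) = 285.2950 / 6 = 47.5492
β = Cov / Var(R_m) = 20.5958 / 47.5492 = 0.4331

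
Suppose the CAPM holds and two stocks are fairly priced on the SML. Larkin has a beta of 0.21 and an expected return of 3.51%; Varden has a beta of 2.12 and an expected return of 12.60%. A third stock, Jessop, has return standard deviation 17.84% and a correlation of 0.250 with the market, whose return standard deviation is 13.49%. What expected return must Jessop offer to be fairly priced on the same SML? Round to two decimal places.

4.08%

MRP = (12.60% − 3.51%) / (2.12 − 0.21) = 4.7592%
R_f = 3.51% − 0.21 × 4.7592% = 2.5106%
β_Jessop = ρ·σ_i/σ_m = 0.250 × 17.84 / 13.49 = 0.3306
E(R_Jessop) = R_f + β × MRP = 2.5106% + 0.3306 × 4.7592% = 4.08%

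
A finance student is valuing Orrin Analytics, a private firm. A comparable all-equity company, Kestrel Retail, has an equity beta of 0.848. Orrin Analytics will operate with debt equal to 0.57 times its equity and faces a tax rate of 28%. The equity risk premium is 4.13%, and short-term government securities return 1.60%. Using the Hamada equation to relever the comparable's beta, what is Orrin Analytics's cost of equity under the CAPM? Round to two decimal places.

6.54%

β_L = β_U × [1 + (1 − t)(D/E)] = 0.848 × [1 + (1 − 0.28) × 0.57]
    = 0.848 × [1 + 0.72 × 0.57] = 0.848 × 1.4104 = 1.1960
E(R) = R_f + β_L × MRP = 1.60% + 1.1960 × 4.13% = 6.54%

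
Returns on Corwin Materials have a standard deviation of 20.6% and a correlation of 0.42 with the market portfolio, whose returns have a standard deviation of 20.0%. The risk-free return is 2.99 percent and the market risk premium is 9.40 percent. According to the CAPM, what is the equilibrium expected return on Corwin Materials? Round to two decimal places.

β = ρ × σ_i / σ_m = 0.42 × 20.6% / 20.0% = 0.4326
E(R) = 2.99% + 0.4326 × 9.40% = 7.06%

7.06%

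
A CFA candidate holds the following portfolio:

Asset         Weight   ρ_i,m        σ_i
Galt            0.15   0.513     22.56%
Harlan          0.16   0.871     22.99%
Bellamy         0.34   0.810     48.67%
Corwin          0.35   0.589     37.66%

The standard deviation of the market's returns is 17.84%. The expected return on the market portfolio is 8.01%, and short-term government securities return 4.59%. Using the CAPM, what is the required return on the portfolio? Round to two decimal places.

β_Galt = 0.513 × 22.56% / 17.84% = 0.6487
β_Harlan = 0.871 × 22.99% / 17.84% = 1.1224
β_Bellamy = 0.810 × 48.67% / 17.84% = 2.2098
β_Corwin = 0.589 × 37.66% / 17.84% = 1.2434
β_P = Σ w_i β_i = 0.15×0.6487 + 0.16×1.1224 + 0.34×2.2098 + 0.35×1.2434 = 1.4634
MRP = 8.01% − 4.59% = 3.42%
E(R_P) = R_f + β_P × MRP = 4.59% + 1.4634 × 3.42% = 9.59%

9.59%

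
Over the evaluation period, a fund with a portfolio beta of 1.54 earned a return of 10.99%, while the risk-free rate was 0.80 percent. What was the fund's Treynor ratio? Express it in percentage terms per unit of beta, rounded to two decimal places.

6.62%

Treynor = (R_P − R_f) / β_P = (10.99% − 0.80%) / 1.5400 = 10.19% / 1.5400 = 6.62%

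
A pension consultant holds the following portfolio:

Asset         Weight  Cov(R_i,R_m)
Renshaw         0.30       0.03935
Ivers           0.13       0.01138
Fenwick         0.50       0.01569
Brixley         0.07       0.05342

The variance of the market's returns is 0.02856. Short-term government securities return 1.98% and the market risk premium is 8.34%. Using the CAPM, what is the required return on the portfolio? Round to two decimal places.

9.24%

β_Renshaw = 0.03935 / 0.02856 = 1.3778
β_Ivers = 0.01138 / 0.02856 = 0.3985
β_Fenwick = 0.01569 / 0.02856 = 0.5494
β_Brixley = 0.05342 / 0.02856 = 1.8704
β_P = Σ w_i β_i = 0.30×1.3778 + 0.13×0.3985 + 0.50×0.5494 + 0.07×1.8704 = 0.8708
E(R_P) = R_f + β_P × MRP = 1.98% + 0.8708 × 8.34% = 9.24%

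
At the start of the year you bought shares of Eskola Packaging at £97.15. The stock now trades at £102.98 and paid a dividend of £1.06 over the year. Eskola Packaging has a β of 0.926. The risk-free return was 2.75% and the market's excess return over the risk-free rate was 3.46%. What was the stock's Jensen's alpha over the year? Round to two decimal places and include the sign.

Realised HPR = (P1 + D1 − P0) / P0 = (102.98 + 1.06 − 97.15) / 97.15 = 6.89 / 97.15 = 7.0921%
CAPM required = R_f + β·MRP = 2.75% + 0.926 × 3.46% = 5.95396%
α = realised − required = 7.0921% − 5.95396% = +1.14%

+1.14%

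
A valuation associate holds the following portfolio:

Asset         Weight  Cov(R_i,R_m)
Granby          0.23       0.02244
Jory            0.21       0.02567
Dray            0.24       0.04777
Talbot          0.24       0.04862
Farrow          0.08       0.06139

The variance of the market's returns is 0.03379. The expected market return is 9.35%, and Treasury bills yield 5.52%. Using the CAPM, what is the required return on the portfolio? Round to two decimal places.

β_Granby = 0.02244 / 0.03379 = 0.6641
β_Jory = 0.02567 / 0.03379 = 0.7597
β_Dray = 0.04777 / 0.03379 = 1.4137
β_Talbot = 0.04862 / 0.03379 = 1.4389
β_Farrow = 0.06139 / 0.03379 = 1.8168
β_P = Σ w_i β_i = 0.23×0.6641 + 0.21×0.7597 + 0.24×1.4137 + 0.24×1.4389 + 0.08×1.8168 = 1.1422
MRP = 9.35% − 5.52% = 3.83%
E(R_P) = R_f + β_P × MRP = 5.52% + 1.1422 × 3.83% = 9.89%

9.89%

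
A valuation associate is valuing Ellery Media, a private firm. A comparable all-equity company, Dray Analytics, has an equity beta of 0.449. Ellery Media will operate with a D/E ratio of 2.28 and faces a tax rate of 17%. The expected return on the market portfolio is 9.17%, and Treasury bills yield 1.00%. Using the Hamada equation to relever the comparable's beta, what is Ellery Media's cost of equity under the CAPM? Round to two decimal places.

β_L = β_U × [1 + (1 − t)(D/E)] = 0.449 × [1 + (1 − 0.17) × 2.28]
    = 0.449 × [1 + 0.83 × 2.28] = 0.449 × 2.8924 = 1.2987
MRP = 9.17% − 1.00% = 8.17%
E(R) = R_f + β_L × MRP = 1.00% + 1.2987 × 8.17% = 11.61%

11.61%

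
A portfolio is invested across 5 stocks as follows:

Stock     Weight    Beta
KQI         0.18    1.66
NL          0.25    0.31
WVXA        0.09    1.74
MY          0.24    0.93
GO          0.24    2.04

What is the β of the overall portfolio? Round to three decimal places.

β_P = Σ w_i β_i = 0.18×1.66 + 0.25×0.31 + 0.09×1.74 + 0.24×0.93 + 0.24×2.04 = 1.2457

1.246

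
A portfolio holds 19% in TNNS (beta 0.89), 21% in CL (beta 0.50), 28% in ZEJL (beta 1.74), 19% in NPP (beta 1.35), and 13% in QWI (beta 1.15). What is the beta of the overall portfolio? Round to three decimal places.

β_P = Σ w_i β_i = 0.19×0.89 + 0.21×0.50 + 0.28×1.74 + 0.19×1.35 + 0.13×1.15 = 1.1673

1.167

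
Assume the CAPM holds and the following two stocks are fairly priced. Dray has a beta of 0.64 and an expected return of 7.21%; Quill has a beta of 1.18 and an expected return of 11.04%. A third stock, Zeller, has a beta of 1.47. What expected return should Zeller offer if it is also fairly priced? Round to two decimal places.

13.10%

MRP (SML slope) = (11.04% − 7.21%) / (1.18 − 0.64) = 3.83% / 0.54 = 7.0926%
R_f (intercept) = 7.21% − 0.64 × 7.0926% = 2.6707%
E(R_Zeller) = R_f + β × MRP = 2.6707% + 1.47 × 7.0926% = 13.10%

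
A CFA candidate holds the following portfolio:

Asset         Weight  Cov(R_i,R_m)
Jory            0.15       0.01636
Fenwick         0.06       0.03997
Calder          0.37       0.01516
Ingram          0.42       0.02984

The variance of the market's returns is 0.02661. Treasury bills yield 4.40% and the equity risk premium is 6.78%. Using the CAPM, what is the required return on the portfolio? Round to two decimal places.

β_Jory = 0.01636 / 0.02661 = 0.6148
β_Fenwick = 0.03997 / 0.02661 = 1.5021
β_Calder = 0.01516 / 0.02661 = 0.5697
β_Ingram = 0.02984 / 0.02661 = 1.1214
β_P = Σ w_i β_i = 0.15×0.6148 + 0.06×1.5021 + 0.37×0.5697 + 0.42×1.1214 = 0.8641
E(R_P) = R_f + β_P × MRP = 4.40% + 0.8641 × 6.78% = 10.26%

10.26%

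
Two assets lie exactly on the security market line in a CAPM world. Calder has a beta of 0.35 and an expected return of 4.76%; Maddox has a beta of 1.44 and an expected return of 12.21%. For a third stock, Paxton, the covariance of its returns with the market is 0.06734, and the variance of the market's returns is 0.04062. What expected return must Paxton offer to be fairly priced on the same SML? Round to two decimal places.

MRP = (12.21% − 4.76%) / (1.44 − 0.35) = 6.8349%
R_f = 4.76% − 0.35 × 6.8349% = 2.3678%
β_Paxton = Cov / Var(R_m) = 0.06734 / 0.04062 = 1.6578
E(R_Paxton) = R_f + β × MRP = 2.3678% + 1.6578 × 6.8349% = 13.70%

13.70%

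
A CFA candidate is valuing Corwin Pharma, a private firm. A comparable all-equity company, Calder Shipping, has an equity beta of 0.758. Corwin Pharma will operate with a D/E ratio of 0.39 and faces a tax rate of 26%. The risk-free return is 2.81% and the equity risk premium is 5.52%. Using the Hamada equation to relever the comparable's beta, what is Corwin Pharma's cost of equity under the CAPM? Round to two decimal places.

8.20%

β_L = β_U × [1 + (1 − t)(D/E)] = 0.758 × [1 + (1 − 0.26) × 0.39]
    = 0.758 × [1 + 0.74 × 0.39] = 0.758 × 1.2886 = 0.9768
E(R) = R_f + β_L × MRP = 2.81% + 0.9768 × 5.52% = 8.20%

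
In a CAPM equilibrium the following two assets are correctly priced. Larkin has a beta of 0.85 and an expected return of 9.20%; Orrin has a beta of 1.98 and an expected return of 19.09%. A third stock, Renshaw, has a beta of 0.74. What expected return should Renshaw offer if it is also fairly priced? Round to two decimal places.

8.24%

MRP (SML slope) = (19.09% − 9.20%) / (1.98 − 0.85) = 9.89% / 1.13 = 8.7522%
R_f (intercept) = 9.20% − 0.85 × 8.7522% = 1.7606%
E(R_Renshaw) = R_f + β × MRP = 1.7606% + 0.74 × 8.7522% = 8.24%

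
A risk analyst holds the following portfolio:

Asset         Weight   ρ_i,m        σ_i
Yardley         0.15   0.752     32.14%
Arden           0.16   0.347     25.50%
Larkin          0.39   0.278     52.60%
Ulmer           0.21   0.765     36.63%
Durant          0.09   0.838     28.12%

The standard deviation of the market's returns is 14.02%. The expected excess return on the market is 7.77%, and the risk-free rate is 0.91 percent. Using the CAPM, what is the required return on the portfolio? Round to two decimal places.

11.30%

β_Yardley = 0.752 × 32.14% / 14.02% = 1.7239
β_Arden = 0.347 × 25.50% / 14.02% = 0.6311
β_Larkin = 0.278 × 52.60% / 14.02% = 1.0430
β_Ulmer = 0.765 × 36.63% / 14.02% = 1.9987
β_Durant = 0.838 × 28.12% / 14.02% = 1.6808
β_P = Σ w_i β_i = 0.15×1.7239 + 0.16×0.6311 + 0.39×1.0430 + 0.21×1.9987 + 0.09×1.6808 = 1.3373
E(R_P) = R_f + β_P × MRP = 0.91% + 1.3373 × 7.77% = 11.30%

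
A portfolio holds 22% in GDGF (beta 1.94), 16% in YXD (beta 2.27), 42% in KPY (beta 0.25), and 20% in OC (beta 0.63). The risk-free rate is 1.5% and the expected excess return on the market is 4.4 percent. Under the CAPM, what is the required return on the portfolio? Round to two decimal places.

5.99%

β_P = Σ w_i β_i = 0.22×1.94 + 0.16×2.27 + 0.42×0.25 + 0.20×0.63 = 1.0210
E(R_P) = R_f + β_P × MRP = 1.5% + 1.0210 × 4.4% = 5.99%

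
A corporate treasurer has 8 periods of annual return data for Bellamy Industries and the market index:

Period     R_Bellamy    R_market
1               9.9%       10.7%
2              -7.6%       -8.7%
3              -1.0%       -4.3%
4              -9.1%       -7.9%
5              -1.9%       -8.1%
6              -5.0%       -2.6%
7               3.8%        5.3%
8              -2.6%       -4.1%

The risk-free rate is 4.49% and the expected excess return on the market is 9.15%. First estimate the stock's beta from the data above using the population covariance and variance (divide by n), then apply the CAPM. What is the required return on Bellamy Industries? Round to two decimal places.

Mean R_i = (9.9 − 7.6 − 1.0 − 9.1 − 1.9 − 5.0 + 3.8 − 2.6) / 8 = -1.6875%
Mean R_m = (10.7 − 8.7 − 4.3 − 7.9 − 8.1 − 2.6 + 5.3 − 4.1) / 8 = -2.4625%
Σ(R_i − R̄_i)(R_m − R̄_m) = 274.1863  ⇒  Cov = 274.1863 / 8 = 34.2733
Σ(R_m − R̄_m)² = 339.8388  ⇒  Var(R_m) = 339.8388 / 8 = 42.4799
β = Cov / Var(R_m) = 34.2733 / 42.4799 = 0.8068
E(R) = R_f + β × MRP = 4.49% + 0.8068 × 9.15% = 11.87%

11.87%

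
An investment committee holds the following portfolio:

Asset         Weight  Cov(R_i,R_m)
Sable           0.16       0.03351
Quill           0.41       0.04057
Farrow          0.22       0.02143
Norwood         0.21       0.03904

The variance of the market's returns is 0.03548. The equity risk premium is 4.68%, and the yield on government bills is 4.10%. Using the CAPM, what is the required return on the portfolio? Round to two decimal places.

8.70%

β_Sable = 0.03351 / 0.03548 = 0.9445
β_Quill = 0.04057 / 0.03548 = 1.1435
β_Farrow = 0.02143 / 0.03548 = 0.6040
β_Norwood = 0.03904 / 0.03548 = 1.1003
β_P = Σ w_i β_i = 0.16×0.9445 + 0.41×1.1435 + 0.22×0.6040 + 0.21×1.1003 = 0.9839
E(R_P) = R_f + β_P × MRP = 4.10% + 0.9839 × 4.68% = 8.70%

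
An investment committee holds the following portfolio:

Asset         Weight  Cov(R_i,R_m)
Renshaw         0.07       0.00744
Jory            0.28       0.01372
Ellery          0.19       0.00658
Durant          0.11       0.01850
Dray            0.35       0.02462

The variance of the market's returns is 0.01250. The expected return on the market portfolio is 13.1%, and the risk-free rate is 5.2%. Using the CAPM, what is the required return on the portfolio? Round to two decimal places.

15.48%

β_Renshaw = 0.00744 / 0.01250 = 0.5952
β_Jory = 0.01372 / 0.01250 = 1.0976
β_Ellery = 0.00658 / 0.01250 = 0.5264
β_Durant = 0.01850 / 0.01250 = 1.4800
β_Dray = 0.02462 / 0.01250 = 1.9696
β_P = Σ w_i β_i = 0.07×0.5952 + 0.28×1.0976 + 0.19×0.5264 + 0.11×1.4800 + 0.35×1.9696 = 1.3012
MRP = 13.1% − 5.2% = 7.90%
E(R_P) = R_f + β_P × MRP = 5.2% + 1.3012 × 7.9% = 15.48%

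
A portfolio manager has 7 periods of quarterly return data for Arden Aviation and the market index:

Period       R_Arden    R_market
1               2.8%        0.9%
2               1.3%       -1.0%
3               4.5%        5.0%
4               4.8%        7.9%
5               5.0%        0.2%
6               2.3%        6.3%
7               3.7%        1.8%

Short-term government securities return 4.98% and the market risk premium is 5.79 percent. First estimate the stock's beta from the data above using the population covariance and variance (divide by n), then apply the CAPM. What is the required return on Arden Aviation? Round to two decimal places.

5.84%

Mean R_i = (2.8 + 1.3 + 4.5 + 4.8 + 5.0 + 2.3 + 3.7) / 7 = 3.4857%
Mean R_m = (0.9 − 1.0 + 5.0 + 7.9 + 0.2 + 6.3 + 1.8) / 7 = 3.0143%
Σ(R_i − R̄_i)(R_m − R̄_m) = 10.2414  ⇒  Cov = 10.2414 / 7 = 1.4631
Σ(R_m − R̄_m)² = 68.5886  ⇒  Var(R_m) = 68.5886 / 7 = 9.7984
β = Cov / Var(R_m) = 1.4631 / 9.7984 = 0.1493
E(R) = R_f + β × MRP = 4.98% + 0.1493 × 5.79% = 5.84%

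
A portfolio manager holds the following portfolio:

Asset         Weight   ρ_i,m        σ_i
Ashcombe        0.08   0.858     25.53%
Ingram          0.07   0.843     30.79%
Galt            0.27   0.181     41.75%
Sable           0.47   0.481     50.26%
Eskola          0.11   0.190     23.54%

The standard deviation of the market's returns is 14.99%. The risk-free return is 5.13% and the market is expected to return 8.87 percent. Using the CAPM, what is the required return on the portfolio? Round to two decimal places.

β_Ashcombe = 0.858 × 25.53% / 14.99% = 1.4613
β_Ingram = 0.843 × 30.79% / 14.99% = 1.7316
β_Galt = 0.181 × 41.75% / 14.99% = 0.5041
β_Sable = 0.481 × 50.26% / 14.99% = 1.6127
β_Eskola = 0.190 × 23.54% / 14.99% = 0.2984
β_P = Σ w_i β_i = 0.08×1.4613 + 0.07×1.7316 + 0.27×0.5041 + 0.47×1.6127 + 0.11×0.2984 = 1.1650
MRP = 8.87% − 5.13% = 3.74%
E(R_P) = R_f + β_P × MRP = 5.13% + 1.1650 × 3.74% = 9.49%

9.49%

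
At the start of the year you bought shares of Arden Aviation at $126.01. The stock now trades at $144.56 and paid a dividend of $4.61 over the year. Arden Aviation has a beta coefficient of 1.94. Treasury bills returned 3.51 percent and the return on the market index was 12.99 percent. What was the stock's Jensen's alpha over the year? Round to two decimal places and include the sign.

-3.52%

Realised HPR = (P1 + D1 − P0) / P0 = (144.56 + 4.61 − 126.01) / 126.01 = 23.16 / 126.01 = 18.3795%
MRP = 12.99% − 3.51% = 9.48%
CAPM required = R_f + β·MRP = 3.51% + 1.94 × 9.48% = 21.9012%
α = realised − required = 18.3795% − 21.9012% = -3.52%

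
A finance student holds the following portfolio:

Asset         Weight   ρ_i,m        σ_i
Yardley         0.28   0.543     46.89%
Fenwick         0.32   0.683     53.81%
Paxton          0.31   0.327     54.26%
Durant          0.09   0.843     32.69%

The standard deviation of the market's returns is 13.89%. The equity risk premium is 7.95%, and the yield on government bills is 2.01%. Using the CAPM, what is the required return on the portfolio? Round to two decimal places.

β_Yardley = 0.543 × 46.89% / 13.89% = 1.8331
β_Fenwick = 0.683 × 53.81% / 13.89% = 2.6459
β_Paxton = 0.327 × 54.26% / 13.89% = 1.2774
β_Durant = 0.843 × 32.69% / 13.89% = 1.9840
β_P = Σ w_i β_i = 0.28×1.8331 + 0.32×2.6459 + 0.31×1.2774 + 0.09×1.9840 = 1.9345
E(R_P) = R_f + β_P × MRP = 2.01% + 1.9345 × 7.95% = 17.39%

17.39%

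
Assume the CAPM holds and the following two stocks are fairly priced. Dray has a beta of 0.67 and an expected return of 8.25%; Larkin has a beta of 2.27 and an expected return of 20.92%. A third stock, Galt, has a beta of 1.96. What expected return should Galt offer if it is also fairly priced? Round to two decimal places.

18.47%

MRP (SML slope) = (20.92% − 8.25%) / (2.27 − 0.67) = 12.67% / 1.60 = 7.9188%
R_f (intercept) = 8.25% − 0.67 × 7.9188% = 2.9444%
E(R_Galt) = R_f + β × MRP = 2.9444% + 1.96 × 7.9188% = 18.47%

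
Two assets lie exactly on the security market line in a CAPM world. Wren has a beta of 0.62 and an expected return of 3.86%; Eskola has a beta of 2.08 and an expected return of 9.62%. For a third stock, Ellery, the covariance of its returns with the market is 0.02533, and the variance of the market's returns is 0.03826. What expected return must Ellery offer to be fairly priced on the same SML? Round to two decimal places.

MRP = (9.62% − 3.86%) / (2.08 − 0.62) = 3.9452%
R_f = 3.86% − 0.62 × 3.9452% = 1.4140%
β_Ellery = Cov / Var(R_m) = 0.02533 / 0.03826 = 0.6620
E(R_Ellery) = R_f + β × MRP = 1.4140% + 0.6620 × 3.9452% = 4.03%

4.03%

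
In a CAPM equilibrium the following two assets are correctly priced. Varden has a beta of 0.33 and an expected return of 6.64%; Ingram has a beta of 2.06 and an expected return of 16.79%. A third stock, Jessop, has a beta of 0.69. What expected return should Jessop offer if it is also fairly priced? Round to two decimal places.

MRP (SML slope) = (16.79% − 6.64%) / (2.06 − 0.33) = 10.15% / 1.73 = 5.8671%
R_f (intercept) = 6.64% − 0.33 × 5.8671% = 4.7039%
E(R_Jessop) = R_f + β × MRP = 4.7039% + 0.69 × 5.8671% = 8.75%

8.75%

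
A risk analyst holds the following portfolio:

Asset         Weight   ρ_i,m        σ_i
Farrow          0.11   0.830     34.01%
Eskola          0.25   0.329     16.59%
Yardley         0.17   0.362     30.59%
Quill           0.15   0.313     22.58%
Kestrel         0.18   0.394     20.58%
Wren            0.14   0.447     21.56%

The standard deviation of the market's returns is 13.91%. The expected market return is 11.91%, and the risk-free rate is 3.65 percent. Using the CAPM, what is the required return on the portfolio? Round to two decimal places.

β_Farrow = 0.830 × 34.01% / 13.91% = 2.0294
β_Eskola = 0.329 × 16.59% / 13.91% = 0.3924
β_Yardley = 0.362 × 30.59% / 13.91% = 0.7961
β_Quill = 0.313 × 22.58% / 13.91% = 0.5081
β_Kestrel = 0.394 × 20.58% / 13.91% = 0.5829
β_Wren = 0.447 × 21.56% / 13.91% = 0.6928
β_P = Σ w_i β_i = 0.11×2.0294 + 0.25×0.3924 + 0.17×0.7961 + 0.15×0.5081 + 0.18×0.5829 + 0.14×0.6928 = 0.7348
MRP = 11.91% − 3.65% = 8.26%
E(R_P) = R_f + β_P × MRP = 3.65% + 0.7348 × 8.26% = 9.72%

9.72%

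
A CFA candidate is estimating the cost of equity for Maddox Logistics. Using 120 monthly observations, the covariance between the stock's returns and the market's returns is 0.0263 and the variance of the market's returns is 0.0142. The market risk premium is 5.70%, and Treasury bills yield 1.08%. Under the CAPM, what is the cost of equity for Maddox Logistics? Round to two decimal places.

β = Cov(R_i, R_m) / Var(R_m) = 0.0263 / 0.0142 = 1.8521
E(R) = R_f + β × MRP = 1.08% + 1.8521 × 5.70% = 11.64%

11.64%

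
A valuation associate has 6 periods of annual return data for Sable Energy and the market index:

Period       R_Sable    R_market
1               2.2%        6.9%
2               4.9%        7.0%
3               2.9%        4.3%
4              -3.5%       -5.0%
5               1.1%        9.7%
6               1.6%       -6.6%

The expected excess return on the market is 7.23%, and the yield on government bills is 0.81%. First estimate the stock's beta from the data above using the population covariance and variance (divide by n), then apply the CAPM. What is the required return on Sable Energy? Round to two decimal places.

Mean R_i = (2.2 + 4.9 + 2.9 − 3.5 + 1.1 + 1.6) / 6 = 1.5333%
Mean R_m = (6.9 + 7.0 + 4.3 − 5.0 + 9.7 − 6.6) / 6 = 2.7167%
Σ(R_i − R̄_i)(R_m − R̄_m) = 54.5667  ⇒  Cov = 54.5667 / 6 = 9.0945
Σ(R_m − R̄_m)² = 233.4683  ⇒  Var(R_m) = 233.4683 / 6 = 38.9114
β = Cov / Var(R_m) = 9.0945 / 38.9114 = 0.2337
E(R) = R_f + β × MRP = 0.81% + 0.2337 × 7.23% = 2.50%

2.50%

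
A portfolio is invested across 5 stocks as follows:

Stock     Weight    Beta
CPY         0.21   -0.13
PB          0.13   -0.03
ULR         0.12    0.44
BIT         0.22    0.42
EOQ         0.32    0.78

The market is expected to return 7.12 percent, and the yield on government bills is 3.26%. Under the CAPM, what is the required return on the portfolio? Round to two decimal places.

β_P = Σ w_i β_i = 0.21×-0.13 + 0.13×-0.03 + 0.12×0.44 + 0.22×0.42 + 0.32×0.78 = 0.3636
MRP = 7.12% − 3.26% = 3.86%
E(R_P) = R_f + β_P × MRP = 3.26% + 0.3636 × 3.86% = 4.66%

4.66%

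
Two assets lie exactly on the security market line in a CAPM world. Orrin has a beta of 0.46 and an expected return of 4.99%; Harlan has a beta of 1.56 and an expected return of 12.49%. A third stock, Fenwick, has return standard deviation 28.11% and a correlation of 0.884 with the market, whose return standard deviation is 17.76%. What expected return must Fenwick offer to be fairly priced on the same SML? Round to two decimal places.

MRP = (12.49% − 4.99%) / (1.56 − 0.46) = 6.8182%
R_f = 4.99% − 0.46 × 6.8182% = 1.8536%
β_Fenwick = ρ·σ_i/σ_m = 0.884 × 28.11 / 17.76 = 1.3992
E(R_Fenwick) = R_f + β × MRP = 1.8536% + 1.3992 × 6.8182% = 11.39%

11.39%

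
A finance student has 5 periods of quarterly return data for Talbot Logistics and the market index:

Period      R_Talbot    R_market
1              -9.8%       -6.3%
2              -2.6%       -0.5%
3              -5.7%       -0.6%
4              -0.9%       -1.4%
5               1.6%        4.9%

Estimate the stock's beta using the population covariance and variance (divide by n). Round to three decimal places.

Mean R_i = (-9.8 − 2.6 − 5.7 − 0.9 + 1.6) / 5 = -3.4800%
Mean R_m = (-6.3 − 0.5 − 0.6 − 1.4 + 4.9) / 5 = -0.7800%
Σ(R_i − R̄_i)(R_m − R̄_m) = 61.9880  ⇒  Cov = 61.9880 / 5 = 12.3976
Σ(R_m − R̄_m)² = 63.2280  ⇒  Var(R_m) = 63.2280 / 5 = 12.6456
β = Cov / Var(R_m) = 12.3976 / 12.6456 = 0.9804

0.980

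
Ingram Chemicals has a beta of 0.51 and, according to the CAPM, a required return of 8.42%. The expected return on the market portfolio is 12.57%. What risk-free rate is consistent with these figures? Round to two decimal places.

4.10%

E(R) = R_f + β(E(R_m) − R_f) = R_f(1 − β) + β·E(R_m)
8.42% = R_f × (1 − 0.51) + 0.51 × 12.57%
8.42% = R_f × 0.49 + 6.4107%
R_f = (8.42% − 6.4107%) / 0.49 = 4.10%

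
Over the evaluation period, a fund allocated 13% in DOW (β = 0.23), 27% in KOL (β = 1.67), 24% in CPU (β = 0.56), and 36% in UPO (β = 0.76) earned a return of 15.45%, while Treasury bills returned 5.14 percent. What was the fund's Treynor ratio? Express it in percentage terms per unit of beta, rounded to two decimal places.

11.60%

β_P = 0.13×0.23 + 0.27×1.67 + 0.24×0.56 + 0.36×0.76 = 0.8888
Treynor = (R_P − R_f) / β_P = (15.45% − 5.14%) / 0.8888 = 10.31% / 0.8888 = 11.60%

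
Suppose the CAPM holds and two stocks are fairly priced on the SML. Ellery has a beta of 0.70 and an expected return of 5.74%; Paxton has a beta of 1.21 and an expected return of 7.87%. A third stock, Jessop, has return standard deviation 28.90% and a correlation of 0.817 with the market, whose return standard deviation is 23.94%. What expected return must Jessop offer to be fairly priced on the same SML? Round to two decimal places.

6.94%

MRP = (7.87% − 5.74%) / (1.21 − 0.70) = 4.1765%
R_f = 5.74% − 0.70 × 4.1765% = 2.8165%
β_Jessop = ρ·σ_i/σ_m = 0.817 × 28.90 / 23.94 = 0.9863
E(R_Jessop) = R_f + β × MRP = 2.8165% + 0.9863 × 4.1765% = 6.94%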